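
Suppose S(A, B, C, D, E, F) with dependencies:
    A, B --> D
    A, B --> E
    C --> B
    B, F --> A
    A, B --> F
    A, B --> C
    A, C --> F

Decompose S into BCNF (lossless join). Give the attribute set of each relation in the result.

Candidate keys of the original relation: {A, B}, {A, C}, {B, F}, {C, F}.
{A, B, C, D, E, F}: {C} determines {B, C} here but is not a superkey — split on C --> B, giving {B, C} and {A, C, D, E, F}.
{B, C}: every determinant is a superkey — BCNF.
{A, C, D, E, F}: every determinant is a superkey — BCNF.

{A, C, D, E, F}; {B, C}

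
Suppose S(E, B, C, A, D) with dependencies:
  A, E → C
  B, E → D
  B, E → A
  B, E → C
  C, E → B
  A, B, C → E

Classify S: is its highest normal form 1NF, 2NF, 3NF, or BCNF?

Candidate keys: {A, B, C}, {A, E}, {B, E}, {C, E}. Prime attributes: {A, B, C, E}.
Each dependency's left side is a superkey — BCNF holds.

BCNF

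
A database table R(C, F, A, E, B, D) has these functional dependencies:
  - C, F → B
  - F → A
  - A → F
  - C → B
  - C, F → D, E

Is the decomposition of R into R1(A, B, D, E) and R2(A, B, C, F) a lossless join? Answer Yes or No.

Common attributes: {A, B}; their closure is {A, B, F}.
Neither R1 nor R2 is contained in that closure, so the decomposition is lossy.

No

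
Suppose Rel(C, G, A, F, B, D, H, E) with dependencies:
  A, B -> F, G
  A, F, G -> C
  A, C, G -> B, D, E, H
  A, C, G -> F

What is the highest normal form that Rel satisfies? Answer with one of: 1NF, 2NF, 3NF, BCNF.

Candidate keys: {A, B}, {A, C, G}, {A, F, G}. Prime attributes: {A, B, C, F, G}.
Every FD has a superkey on the left, so the relation is in BCNF.

BCNF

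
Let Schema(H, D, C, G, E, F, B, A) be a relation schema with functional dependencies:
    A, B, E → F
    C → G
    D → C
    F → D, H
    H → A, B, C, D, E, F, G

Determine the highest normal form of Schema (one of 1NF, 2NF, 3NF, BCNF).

Candidate keys: {A, B, E}, {F}, {H}. Prime attributes: {A, B, E, F, H}.
C → G breaks BCNF: {C}⁺ = {C, G}, so {C} is not a superkey.
C → G has non-prime {G} on the right and a non-superkey on the left, so 3NF fails.
Checking every proper subset of each key, none determines a non-prime attribute — 2NF is satisfied.

2NF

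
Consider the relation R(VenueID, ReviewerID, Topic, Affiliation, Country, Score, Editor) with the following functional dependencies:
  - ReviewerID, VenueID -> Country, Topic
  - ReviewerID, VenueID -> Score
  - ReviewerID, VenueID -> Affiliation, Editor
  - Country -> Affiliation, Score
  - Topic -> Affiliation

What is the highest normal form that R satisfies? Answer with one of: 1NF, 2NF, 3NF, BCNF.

2NF

Candidate key: {ReviewerID, VenueID}. Prime attributes: {ReviewerID, VenueID}.
Country -> Affiliation, Score breaks BCNF: {Country}⁺ = {Affiliation, Country, Score}, so {Country} is not a superkey.
Country -> Affiliation, Score determines the non-prime attributes {Affiliation, Score} from a non-superkey — 3NF is violated.
No non-prime attribute depends on a proper subset of any candidate key, so 2NF holds.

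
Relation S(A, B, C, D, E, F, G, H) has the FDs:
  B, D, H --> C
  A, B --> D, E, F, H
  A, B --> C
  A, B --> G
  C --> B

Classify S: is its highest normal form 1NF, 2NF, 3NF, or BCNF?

3NF

Candidate keys: {A, B}, {A, C}. Prime attributes: {A, B, C}.
B, D, H --> C breaks BCNF: {B, D, H}⁺ = {B, C, D, H}, so {B, D, H} is not a superkey.
But every attribute on its right side ({C}) is prime, and the same holds for every other non-superkey FD, so 3NF still holds.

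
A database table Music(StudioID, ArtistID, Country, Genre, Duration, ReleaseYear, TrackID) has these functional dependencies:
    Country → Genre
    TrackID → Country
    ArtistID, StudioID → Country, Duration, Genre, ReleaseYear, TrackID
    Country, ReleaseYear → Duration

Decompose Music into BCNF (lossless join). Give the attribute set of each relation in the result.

{ArtistID, ReleaseYear, StudioID, TrackID}; {Country, Genre}; {Country, TrackID}; {Duration, ReleaseYear, TrackID}

Candidate key of the original relation: {ArtistID, StudioID}.
Within {ArtistID, Country, Duration, Genre, ReleaseYear, StudioID, TrackID}: {Country}⁺ ∩ {ArtistID, Country, Duration, Genre, ReleaseYear, StudioID, TrackID} = {Country, Genre}, not the whole set, so Country → Genre violates BCNF; decompose into {Country, Genre} and {ArtistID, Country, Duration, ReleaseYear, StudioID, TrackID}.
{Country, Genre} has no BCNF violation.
Within {ArtistID, Country, Duration, ReleaseYear, StudioID, TrackID}: {TrackID}⁺ ∩ {ArtistID, Country, Duration, ReleaseYear, StudioID, TrackID} = {Country, TrackID}, not the whole set, so TrackID → Country violates BCNF; decompose into {Country, TrackID} and {ArtistID, Duration, ReleaseYear, StudioID, TrackID}.
{Country, TrackID} has no BCNF violation.
Within {ArtistID, Duration, ReleaseYear, StudioID, TrackID}: {ReleaseYear, TrackID}⁺ ∩ {ArtistID, Duration, ReleaseYear, StudioID, TrackID} = {Duration, ReleaseYear, TrackID}, not the whole set, so ReleaseYear, TrackID → Duration violates BCNF; decompose into {Duration, ReleaseYear, TrackID} and {ArtistID, ReleaseYear, StudioID, TrackID}.
{Duration, ReleaseYear, TrackID} has no BCNF violation.
{ArtistID, ReleaseYear, StudioID, TrackID} has no BCNF violation.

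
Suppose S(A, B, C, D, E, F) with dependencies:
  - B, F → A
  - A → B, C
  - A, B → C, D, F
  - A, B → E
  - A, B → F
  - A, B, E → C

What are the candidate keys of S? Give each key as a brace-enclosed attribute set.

{A}, {B, F}

{A} is a candidate key since {A}⁺ = {A, B, C, D, E, F} covers every attribute.
{B, F} is a candidate key since {B, F}⁺ = {A, B, C, D, E, F} covers every attribute.
These are minimal and exhaustive — every other superkey contains one of them.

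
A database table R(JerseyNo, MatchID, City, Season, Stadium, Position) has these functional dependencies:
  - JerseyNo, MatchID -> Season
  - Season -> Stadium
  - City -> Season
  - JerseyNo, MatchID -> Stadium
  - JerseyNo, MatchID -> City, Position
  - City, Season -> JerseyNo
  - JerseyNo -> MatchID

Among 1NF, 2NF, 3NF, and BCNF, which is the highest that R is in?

Candidate keys: {City}, {JerseyNo}. Prime attributes: {City, JerseyNo}.
Season -> Stadium: {Season}⁺ = {Season, Stadium}, which is not all of the attributes, so the left side is not a superkey — BCNF is violated.
Because {Stadium} is non-prime and the left side of Season -> Stadium is not a superkey, the relation is not in 3NF.
With only single-attribute keys there can be no partial dependency, so 2NF holds.

2NF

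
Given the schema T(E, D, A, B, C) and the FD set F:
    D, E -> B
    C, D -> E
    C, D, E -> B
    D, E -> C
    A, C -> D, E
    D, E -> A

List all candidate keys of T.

{A, C}, {C, D}, {D, E}

{A, C} is a candidate key since {A, C}⁺ = {A, B, C, D, E} covers every attribute.
{C, D} is a candidate key since {C, D}⁺ = {A, B, C, D, E} covers every attribute.
{D, E} is a candidate key since {D, E}⁺ = {A, B, C, D, E} covers every attribute.
No proper subset of any of these is a key, and no other minimal superkey exists.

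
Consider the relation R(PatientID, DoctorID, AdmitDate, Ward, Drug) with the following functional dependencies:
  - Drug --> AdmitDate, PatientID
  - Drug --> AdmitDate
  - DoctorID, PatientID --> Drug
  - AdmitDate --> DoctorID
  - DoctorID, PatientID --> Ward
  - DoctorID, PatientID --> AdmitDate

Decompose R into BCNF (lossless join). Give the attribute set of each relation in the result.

{AdmitDate, DoctorID}; {AdmitDate, Drug, PatientID, Ward}

Candidate keys of the original relation: {AdmitDate, PatientID}, {DoctorID, PatientID}, {Drug}.
In {AdmitDate, DoctorID, Drug, PatientID, Ward}, {AdmitDate} is not a superkey ({AdmitDate}⁺ restricted to this set is {AdmitDate, DoctorID}), so split on AdmitDate --> DoctorID into {AdmitDate, DoctorID} and {AdmitDate, Drug, PatientID, Ward}.
{AdmitDate, DoctorID}: every determinant is a superkey — BCNF.
{AdmitDate, Drug, PatientID, Ward}: every determinant is a superkey — BCNF.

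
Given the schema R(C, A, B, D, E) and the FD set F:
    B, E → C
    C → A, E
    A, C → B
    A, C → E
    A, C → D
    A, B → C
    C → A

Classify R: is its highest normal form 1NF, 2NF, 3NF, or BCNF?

Candidate keys: {A, B}, {B, E}, {C}. Prime attributes: {A, B, C, E}.
The left-hand side of every FD is a superkey, so BCNF is satisfied.

BCNF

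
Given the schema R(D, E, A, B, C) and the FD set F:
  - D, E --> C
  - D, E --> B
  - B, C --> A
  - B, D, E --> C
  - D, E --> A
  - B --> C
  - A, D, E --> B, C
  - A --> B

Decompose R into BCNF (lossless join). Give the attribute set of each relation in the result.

{A, B, C}; {B, D, E}

Candidate key of the original relation: {D, E}.
Within {A, B, C, D, E}: {B, C}⁺ ∩ {A, B, C, D, E} = {A, B, C}, not the whole set, so B, C --> A violates BCNF; decompose into {A, B, C} and {B, C, D, E}.
{A, B, C} has no BCNF violation.
Within {B, C, D, E}: {B}⁺ ∩ {B, C, D, E} = {B, C}, not the whole set, so B --> C violates BCNF; decompose into {B, C} and {B, D, E}.
{B, C} has no BCNF violation.
{B, D, E} has no BCNF violation.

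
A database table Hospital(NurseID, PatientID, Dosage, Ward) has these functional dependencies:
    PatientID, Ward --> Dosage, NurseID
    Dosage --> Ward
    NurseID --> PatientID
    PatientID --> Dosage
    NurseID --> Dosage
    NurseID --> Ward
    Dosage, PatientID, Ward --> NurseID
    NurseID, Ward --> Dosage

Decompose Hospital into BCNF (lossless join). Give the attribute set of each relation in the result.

{Dosage, NurseID, PatientID}; {Dosage, Ward}

Candidate keys of the original relation: {NurseID}, {PatientID}.
Within {Dosage, NurseID, PatientID, Ward}: {Dosage}⁺ ∩ {Dosage, NurseID, PatientID, Ward} = {Dosage, Ward}, not the whole set, so Dosage --> Ward violates BCNF; decompose into {Dosage, Ward} and {Dosage, NurseID, PatientID}.
{Dosage, Ward} is in BCNF.
{Dosage, NurseID, PatientID} is in BCNF.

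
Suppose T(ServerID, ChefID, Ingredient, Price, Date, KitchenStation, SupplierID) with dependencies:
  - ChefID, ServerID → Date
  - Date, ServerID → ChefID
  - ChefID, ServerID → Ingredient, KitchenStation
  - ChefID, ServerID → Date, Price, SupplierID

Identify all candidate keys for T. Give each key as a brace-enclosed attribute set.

Attributes never on any right-hand side: {ServerID} — every candidate key must contain it.
{ChefID, ServerID} is a candidate key since {ChefID, ServerID}⁺ = {ChefID, Date, Ingredient, KitchenStation, Price, ServerID, SupplierID} covers every attribute.
{Date, ServerID} is a candidate key since {Date, ServerID}⁺ = {ChefID, Date, Ingredient, KitchenStation, Price, ServerID, SupplierID} covers every attribute.
These are minimal and exhaustive — every other superkey contains one of them.

{ChefID, ServerID}, {Date, ServerID}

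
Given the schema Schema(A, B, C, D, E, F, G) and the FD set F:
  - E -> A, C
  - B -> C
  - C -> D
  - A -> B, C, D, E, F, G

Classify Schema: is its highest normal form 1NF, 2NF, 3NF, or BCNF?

2NF

Candidate keys: {A}, {E}. Prime attributes: {A, E}.
For B -> C we have {B}⁺ = {B, C, D}; {B} is not a superkey, so BCNF fails.
B -> C has non-prime {C} on the right and a non-superkey on the left, so 3NF fails.
With only single-attribute keys there can be no partial dependency, so 2NF holds.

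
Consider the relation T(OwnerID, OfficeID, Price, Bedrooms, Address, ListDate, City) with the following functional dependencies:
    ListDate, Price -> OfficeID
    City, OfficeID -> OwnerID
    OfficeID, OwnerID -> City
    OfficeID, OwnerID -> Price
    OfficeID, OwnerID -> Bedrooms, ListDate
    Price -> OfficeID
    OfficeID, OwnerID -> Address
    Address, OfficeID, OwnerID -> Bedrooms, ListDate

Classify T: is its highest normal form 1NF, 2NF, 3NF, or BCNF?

Candidate keys: {City, OfficeID}, {City, Price}, {OfficeID, OwnerID}, {OwnerID, Price}. Prime attributes: {City, OfficeID, OwnerID, Price}.
For ListDate, Price -> OfficeID we have {ListDate, Price}⁺ = {ListDate, OfficeID, Price}; {ListDate, Price} is not a superkey, so BCNF fails.
Since {OfficeID} ⊆ prime attributes and every other non-superkey FD also has a prime right side, the schema is in 3NF.

3NF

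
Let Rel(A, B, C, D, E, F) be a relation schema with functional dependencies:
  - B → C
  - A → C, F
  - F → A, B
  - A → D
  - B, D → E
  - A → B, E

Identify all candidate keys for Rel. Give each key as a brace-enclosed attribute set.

{A}, {F}

{A}⁺ = {A, B, C, D, E, F} — all of the relation — so {A} is a candidate key.
{F}⁺ = {A, B, C, D, E, F} — all of the relation — so {F} is a candidate key.
No proper subset of any of these is a key, and no other minimal superkey exists.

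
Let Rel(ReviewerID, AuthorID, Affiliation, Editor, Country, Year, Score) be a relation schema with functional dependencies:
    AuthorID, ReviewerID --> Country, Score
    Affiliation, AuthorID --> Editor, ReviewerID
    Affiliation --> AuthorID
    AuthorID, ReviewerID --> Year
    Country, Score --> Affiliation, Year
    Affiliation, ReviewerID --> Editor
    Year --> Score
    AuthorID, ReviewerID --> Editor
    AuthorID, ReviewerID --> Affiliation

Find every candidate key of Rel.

Closure of {Affiliation} is {Affiliation, AuthorID, Country, Editor, ReviewerID, Score, Year}, the whole schema; {Affiliation} is a candidate key.
Closure of {AuthorID, ReviewerID} is {Affiliation, AuthorID, Country, Editor, ReviewerID, Score, Year}, the whole schema; {AuthorID, ReviewerID} is a candidate key.
Closure of {Country, Score} is {Affiliation, AuthorID, Country, Editor, ReviewerID, Score, Year}, the whole schema; {Country, Score} is a candidate key.
Closure of {Country, Year} is {Affiliation, AuthorID, Country, Editor, ReviewerID, Score, Year}, the whole schema; {Country, Year} is a candidate key.
No proper subset of any of these is a key, and no other minimal superkey exists.

{Affiliation}, {AuthorID, ReviewerID}, {Country, Score}, {Country, Year}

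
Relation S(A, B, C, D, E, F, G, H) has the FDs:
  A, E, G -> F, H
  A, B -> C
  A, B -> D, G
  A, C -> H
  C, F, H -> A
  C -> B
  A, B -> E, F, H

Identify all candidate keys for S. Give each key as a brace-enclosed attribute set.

{A, B}, {A, C}, {C, F, H}

Closure of {A, B} is {A, B, C, D, E, F, G, H}, the whole schema; {A, B} is a candidate key.
Closure of {A, C} is {A, B, C, D, E, F, G, H}, the whole schema; {A, C} is a candidate key.
Closure of {C, F, H} is {A, B, C, D, E, F, G, H}, the whole schema; {C, F, H} is a candidate key.
These are minimal and exhaustive — every other superkey contains one of them.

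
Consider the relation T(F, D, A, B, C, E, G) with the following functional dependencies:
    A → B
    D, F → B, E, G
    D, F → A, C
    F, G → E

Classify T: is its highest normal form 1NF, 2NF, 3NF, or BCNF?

Candidate key: {D, F}. Prime attributes: {D, F}.
For A → B we have {A}⁺ = {A, B}; {A} is not a superkey, so BCNF fails.
A → B has non-prime {B} on the right and a non-superkey on the left, so 3NF fails.
No non-prime attribute depends on a proper subset of any candidate key, so 2NF holds.

2NF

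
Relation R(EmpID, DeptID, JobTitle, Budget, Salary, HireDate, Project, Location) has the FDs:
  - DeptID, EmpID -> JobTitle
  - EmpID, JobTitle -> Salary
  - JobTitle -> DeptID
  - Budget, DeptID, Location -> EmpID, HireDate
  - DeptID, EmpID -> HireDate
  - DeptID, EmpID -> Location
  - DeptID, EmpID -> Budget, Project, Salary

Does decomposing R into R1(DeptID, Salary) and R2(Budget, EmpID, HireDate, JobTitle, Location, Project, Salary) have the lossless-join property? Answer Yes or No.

The shared attributes are {Salary} and {Salary}⁺ = {Salary}.
R1 ⊄ {Salary} and R2 ⊄ {Salary}, so the split is lossy.

No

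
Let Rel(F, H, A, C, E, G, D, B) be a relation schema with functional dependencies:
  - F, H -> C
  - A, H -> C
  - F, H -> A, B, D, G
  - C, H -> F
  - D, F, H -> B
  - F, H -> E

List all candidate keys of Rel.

{A, H}, {C, H}, {F, H}

{H} never appears on the right of any FD, so every key must include it.
{A, H} is a candidate key since {A, H}⁺ = {A, B, C, D, E, F, G, H} covers every attribute.
{C, H} is a candidate key since {C, H}⁺ = {A, B, C, D, E, F, G, H} covers every attribute.
{F, H} is a candidate key since {F, H}⁺ = {A, B, C, D, E, F, G, H} covers every attribute.
Any other superkey properly contains one of these, so there are no further candidate keys.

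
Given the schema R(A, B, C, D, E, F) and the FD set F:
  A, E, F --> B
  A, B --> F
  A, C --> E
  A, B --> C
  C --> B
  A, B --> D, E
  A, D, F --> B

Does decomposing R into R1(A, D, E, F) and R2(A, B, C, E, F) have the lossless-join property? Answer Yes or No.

Common attributes: {A, E, F}; their closure is {A, B, C, D, E, F}.
Since R1 ⊆ {A, B, C, D, E, F}, the intersection is a superkey of R1; the decomposition is lossless.

Yes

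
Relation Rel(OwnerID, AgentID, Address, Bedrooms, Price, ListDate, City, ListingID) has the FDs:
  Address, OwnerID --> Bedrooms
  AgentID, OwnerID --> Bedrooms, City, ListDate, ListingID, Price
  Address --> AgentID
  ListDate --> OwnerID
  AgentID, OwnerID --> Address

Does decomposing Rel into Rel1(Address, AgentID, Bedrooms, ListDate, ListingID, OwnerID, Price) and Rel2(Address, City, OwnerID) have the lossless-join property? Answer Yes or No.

Yes

The shared attributes are {Address, OwnerID} and {Address, OwnerID}⁺ = {Address, AgentID, Bedrooms, City, ListDate, ListingID, OwnerID, Price}.
Since Rel1 ⊆ {Address, AgentID, Bedrooms, City, ListDate, ListingID, OwnerID, Price}, the intersection is a superkey of Rel1; the decomposition is lossless.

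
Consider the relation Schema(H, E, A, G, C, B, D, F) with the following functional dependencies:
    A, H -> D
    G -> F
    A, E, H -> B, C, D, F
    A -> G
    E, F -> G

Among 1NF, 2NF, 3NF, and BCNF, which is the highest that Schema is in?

Candidate key: {A, E, H}. Prime attributes: {A, E, H}.
A, H -> D: {A, H}⁺ = {A, D, F, G, H}, which is not all of the attributes, so the left side is not a superkey — BCNF is violated.
A, H -> D determines the non-prime attribute {D} from a non-superkey — 3NF is violated.
Since {A} ⊂ {A, E, H} and {A}⁺ ⊇ {F, G} with {F, G} non-prime, there is a partial dependency; 2NF fails.

1NF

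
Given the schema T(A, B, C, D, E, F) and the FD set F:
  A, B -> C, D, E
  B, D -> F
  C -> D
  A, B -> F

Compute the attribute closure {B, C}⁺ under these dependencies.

{B, C, D, F}

Start with {B, C}.
C -> D applies; add {D} → now {B, C, D}.
B, D -> F applies; add {F} → now {B, C, D, F}.
No further FD applies.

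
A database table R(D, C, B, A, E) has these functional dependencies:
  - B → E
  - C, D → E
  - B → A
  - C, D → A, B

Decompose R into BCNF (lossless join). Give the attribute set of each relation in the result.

Candidate key of the original relation: {C, D}.
{A, B, C, D, E}: {B} determines {A, B, E} here but is not a superkey — split on B → A, E, giving {A, B, E} and {B, C, D}.
{A, B, E} has no BCNF violation.
{B, C, D} has no BCNF violation.

{A, B, E}; {B, C, D}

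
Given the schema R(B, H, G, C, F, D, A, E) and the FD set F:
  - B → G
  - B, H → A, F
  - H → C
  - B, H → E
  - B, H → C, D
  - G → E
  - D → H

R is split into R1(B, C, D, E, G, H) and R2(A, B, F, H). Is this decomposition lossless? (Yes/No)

R1 ∩ R2 = {B, H}; its closure under F is {A, B, C, D, E, F, G, H}.
This includes all of R1, so the common attributes are a superkey of R1 — the join is lossless.

Yes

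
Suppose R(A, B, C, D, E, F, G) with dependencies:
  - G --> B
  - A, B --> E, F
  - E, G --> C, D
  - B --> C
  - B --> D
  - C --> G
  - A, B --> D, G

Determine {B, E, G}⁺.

Start with {B, E, G}.
E, G --> C, D applies; add {C, D} → now {B, C, D, E, G}.
No further FD applies.

{B, C, D, E, G}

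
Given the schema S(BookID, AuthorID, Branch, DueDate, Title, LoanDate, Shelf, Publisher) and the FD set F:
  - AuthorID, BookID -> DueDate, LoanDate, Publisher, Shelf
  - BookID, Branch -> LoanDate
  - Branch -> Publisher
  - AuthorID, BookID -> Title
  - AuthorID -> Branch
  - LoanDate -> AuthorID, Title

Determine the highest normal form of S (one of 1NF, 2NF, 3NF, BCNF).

Candidate keys: {AuthorID, BookID}, {BookID, Branch}, {BookID, LoanDate}. Prime attributes: {AuthorID, BookID, Branch, LoanDate}.
For Branch -> Publisher we have {Branch}⁺ = {Branch, Publisher}; {Branch} is not a superkey, so BCNF fails.
Branch -> Publisher has non-prime {Publisher} on the right and a non-superkey on the left, so 3NF fails.
Since {AuthorID} ⊂ {AuthorID, BookID} and {AuthorID}⁺ ⊇ {Publisher} with {Publisher} non-prime, there is a partial dependency; 2NF fails.

1NF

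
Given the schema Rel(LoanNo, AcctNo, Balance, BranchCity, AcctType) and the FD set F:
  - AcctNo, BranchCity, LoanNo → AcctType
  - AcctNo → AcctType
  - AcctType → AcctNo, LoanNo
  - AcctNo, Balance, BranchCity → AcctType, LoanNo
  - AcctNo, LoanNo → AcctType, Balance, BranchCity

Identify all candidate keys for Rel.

{AcctNo}⁺ = {AcctNo, AcctType, Balance, BranchCity, LoanNo}, which is every attribute, so {AcctNo} is a candidate key.
{AcctType}⁺ = {AcctNo, AcctType, Balance, BranchCity, LoanNo}, which is every attribute, so {AcctType} is a candidate key.
Any other superkey properly contains one of these, so there are no further candidate keys.

{AcctNo}, {AcctType}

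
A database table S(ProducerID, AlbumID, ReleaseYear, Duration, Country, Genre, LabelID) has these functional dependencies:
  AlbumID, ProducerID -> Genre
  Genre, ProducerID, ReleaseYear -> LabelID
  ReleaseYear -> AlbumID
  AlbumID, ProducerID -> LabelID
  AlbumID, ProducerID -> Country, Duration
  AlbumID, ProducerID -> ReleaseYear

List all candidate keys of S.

{AlbumID, ProducerID}, {ProducerID, ReleaseYear}

Attributes never on any right-hand side: {ProducerID} — every candidate key must contain it.
{AlbumID, ProducerID}⁺ = {AlbumID, Country, Duration, Genre, LabelID, ProducerID, ReleaseYear} — all of the relation — so {AlbumID, ProducerID} is a candidate key.
{ProducerID, ReleaseYear}⁺ = {AlbumID, Country, Duration, Genre, LabelID, ProducerID, ReleaseYear} — all of the relation — so {ProducerID, ReleaseYear} is a candidate key.
These are minimal and exhaustive — every other superkey contains one of them.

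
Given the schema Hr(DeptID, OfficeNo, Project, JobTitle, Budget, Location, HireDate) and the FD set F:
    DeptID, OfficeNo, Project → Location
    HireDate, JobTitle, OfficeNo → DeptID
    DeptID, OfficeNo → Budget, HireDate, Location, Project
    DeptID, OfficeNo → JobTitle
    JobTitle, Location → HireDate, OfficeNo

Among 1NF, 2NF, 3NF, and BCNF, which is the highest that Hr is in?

BCNF

Candidate keys: {DeptID, OfficeNo}, {HireDate, JobTitle, OfficeNo}, {JobTitle, Location}. Prime attributes: {DeptID, HireDate, JobTitle, Location, OfficeNo}.
Every FD has a superkey on the left, so the relation is in BCNF.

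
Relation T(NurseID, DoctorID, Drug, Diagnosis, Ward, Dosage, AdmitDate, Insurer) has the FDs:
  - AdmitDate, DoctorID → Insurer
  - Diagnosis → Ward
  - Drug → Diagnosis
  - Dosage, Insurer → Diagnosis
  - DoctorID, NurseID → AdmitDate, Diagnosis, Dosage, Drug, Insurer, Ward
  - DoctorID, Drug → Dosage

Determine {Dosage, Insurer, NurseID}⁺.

{Diagnosis, Dosage, Insurer, NurseID, Ward}

Start with {Dosage, Insurer, NurseID}.
Dosage, Insurer → Diagnosis applies; add {Diagnosis} → now {Diagnosis, Dosage, Insurer, NurseID}.
Diagnosis → Ward applies; add {Ward} → now {Diagnosis, Dosage, Insurer, NurseID, Ward}.
No further FD applies.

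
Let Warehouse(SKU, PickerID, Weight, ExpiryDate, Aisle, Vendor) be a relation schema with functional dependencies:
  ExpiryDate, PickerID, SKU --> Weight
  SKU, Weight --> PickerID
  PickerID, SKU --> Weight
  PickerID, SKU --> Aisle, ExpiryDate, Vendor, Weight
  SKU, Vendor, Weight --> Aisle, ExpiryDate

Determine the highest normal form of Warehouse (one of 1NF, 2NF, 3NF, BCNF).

BCNF

Candidate keys: {PickerID, SKU}, {SKU, Weight}. Prime attributes: {PickerID, SKU, Weight}.
The left-hand side of every FD is a superkey, so BCNF is satisfied.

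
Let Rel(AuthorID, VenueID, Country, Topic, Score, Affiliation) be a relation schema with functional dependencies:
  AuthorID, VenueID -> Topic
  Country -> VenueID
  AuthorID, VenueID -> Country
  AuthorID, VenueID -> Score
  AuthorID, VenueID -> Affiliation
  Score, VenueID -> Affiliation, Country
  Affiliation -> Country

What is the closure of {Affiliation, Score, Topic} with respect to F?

{Affiliation, Country, Score, Topic, VenueID}

Start with {Affiliation, Score, Topic}.
Affiliation -> Country applies; add {Country} → now {Affiliation, Country, Score, Topic}.
Country -> VenueID applies; add {VenueID} → now {Affiliation, Country, Score, Topic, VenueID}.
No further FD applies.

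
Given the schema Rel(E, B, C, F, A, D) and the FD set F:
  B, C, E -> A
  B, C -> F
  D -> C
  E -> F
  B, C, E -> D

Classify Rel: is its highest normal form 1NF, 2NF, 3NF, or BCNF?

Candidate keys: {B, C, E}, {B, D, E}. Prime attributes: {B, C, D, E}.
B, C -> F breaks BCNF: {B, C}⁺ = {B, C, F}, so {B, C} is not a superkey.
B, C -> F determines the non-prime attribute {F} from a non-superkey — 3NF is violated.
{E} is a proper subset of the key {B, C, E}, and {E}⁺ contains the non-prime attribute {F} — a partial dependency, so 2NF is violated.

1NF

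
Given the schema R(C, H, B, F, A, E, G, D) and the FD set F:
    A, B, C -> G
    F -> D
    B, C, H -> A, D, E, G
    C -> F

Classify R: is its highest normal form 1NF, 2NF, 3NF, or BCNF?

1NF

Candidate key: {B, C, H}. Prime attributes: {B, C, H}.
A, B, C -> G: {A, B, C}⁺ = {A, B, C, D, F, G}, which is not all of the attributes, so the left side is not a superkey — BCNF is violated.
A, B, C -> G has non-prime {G} on the right and a non-superkey on the left, so 3NF fails.
Since {C} ⊂ {B, C, H} and {C}⁺ ⊇ {D, F} with {D, F} non-prime, there is a partial dependency; 2NF fails.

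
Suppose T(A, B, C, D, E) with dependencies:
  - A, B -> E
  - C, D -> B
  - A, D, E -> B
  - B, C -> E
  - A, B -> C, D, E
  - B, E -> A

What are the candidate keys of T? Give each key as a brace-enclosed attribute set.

{A, B}⁺ = {A, B, C, D, E}, which is every attribute, so {A, B} is a candidate key.
{B, C}⁺ = {A, B, C, D, E}, which is every attribute, so {B, C} is a candidate key.
{B, E}⁺ = {A, B, C, D, E}, which is every attribute, so {B, E} is a candidate key.
{C, D}⁺ = {A, B, C, D, E}, which is every attribute, so {C, D} is a candidate key.
{A, D, E}⁺ = {A, B, C, D, E}, which is every attribute, so {A, D, E} is a candidate key.
Any other superkey properly contains one of these, so there are no further candidate keys.

{A, B}, {A, D, E}, {B, C}, {B, E}, {C, D}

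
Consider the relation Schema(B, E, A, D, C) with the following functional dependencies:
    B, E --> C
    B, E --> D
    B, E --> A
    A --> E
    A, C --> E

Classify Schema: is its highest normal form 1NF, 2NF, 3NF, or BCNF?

3NF

Candidate keys: {A, B}, {B, E}. Prime attributes: {A, B, E}.
A --> E: {A}⁺ = {A, E}, which is not all of the attributes, so the left side is not a superkey — BCNF is violated.
But every attribute on its right side ({E}) is prime, and the same holds for every other non-superkey FD, so 3NF still holds.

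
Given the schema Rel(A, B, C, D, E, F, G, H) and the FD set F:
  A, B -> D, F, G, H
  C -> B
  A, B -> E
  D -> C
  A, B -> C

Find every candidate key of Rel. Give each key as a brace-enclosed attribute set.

{A, B}, {A, C}, {A, D}

{A} never appears on the right of any FD, so every key must include it.
{A, B}⁺ = {A, B, C, D, E, F, G, H}, which is every attribute, so {A, B} is a candidate key.
{A, C}⁺ = {A, B, C, D, E, F, G, H}, which is every attribute, so {A, C} is a candidate key.
{A, D}⁺ = {A, B, C, D, E, F, G, H}, which is every attribute, so {A, D} is a candidate key.
Any other superkey properly contains one of these, so there are no further candidate keys.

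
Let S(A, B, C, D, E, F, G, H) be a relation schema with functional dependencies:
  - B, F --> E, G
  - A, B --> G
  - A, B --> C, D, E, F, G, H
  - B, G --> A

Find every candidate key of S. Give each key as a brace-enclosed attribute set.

{B} never appears on the right of any FD, so every key must include it.
Closure of {A, B} is {A, B, C, D, E, F, G, H}, the whole schema; {A, B} is a candidate key.
Closure of {B, F} is {A, B, C, D, E, F, G, H}, the whole schema; {B, F} is a candidate key.
Closure of {B, G} is {A, B, C, D, E, F, G, H}, the whole schema; {B, G} is a candidate key.
No proper subset of any of these is a key, and no other minimal superkey exists.

{A, B}, {B, F}, {B, G}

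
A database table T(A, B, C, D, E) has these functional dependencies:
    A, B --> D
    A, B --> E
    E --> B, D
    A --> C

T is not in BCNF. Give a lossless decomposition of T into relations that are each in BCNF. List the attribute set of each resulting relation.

{A, C}; {A, E}; {B, D, E}

Candidate keys of the original relation: {A, B}, {A, E}.
Within {A, B, C, D, E}: {E}⁺ ∩ {A, B, C, D, E} = {B, D, E}, not the whole set, so E --> B, D violates BCNF; decompose into {B, D, E} and {A, C, E}.
{B, D, E}: every determinant is a superkey — BCNF.
Within {A, C, E}: {A}⁺ ∩ {A, C, E} = {A, C}, not the whole set, so A --> C violates BCNF; decompose into {A, C} and {A, E}.
{A, C}: every determinant is a superkey — BCNF.
{A, E}: every determinant is a superkey — BCNF.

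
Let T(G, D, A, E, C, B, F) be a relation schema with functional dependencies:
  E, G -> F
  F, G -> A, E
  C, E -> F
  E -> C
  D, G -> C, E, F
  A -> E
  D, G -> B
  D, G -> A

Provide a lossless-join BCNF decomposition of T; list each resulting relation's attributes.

{A, E}; {A, G}; {B, D, E, G}; {C, E, F}

Candidate key of the original relation: {D, G}.
Within {A, B, C, D, E, F, G}: {E, G}⁺ ∩ {A, B, C, D, E, F, G} = {A, C, E, F, G}, not the whole set, so E, G -> A, C, F violates BCNF; decompose into {A, C, E, F, G} and {B, D, E, G}.
Within {A, C, E, F, G}: {C, E}⁺ ∩ {A, C, E, F, G} = {C, E, F}, not the whole set, so C, E -> F violates BCNF; decompose into {C, E, F} and {A, C, E, G}.
{C, E, F} has no BCNF violation.
Within {A, C, E, G}: {E}⁺ ∩ {A, C, E, G} = {C, E}, not the whole set, so E -> C violates BCNF; decompose into {C, E} and {A, E, G}.
{C, E} has no BCNF violation.
Within {A, E, G}: {A}⁺ ∩ {A, E, G} = {A, E}, not the whole set, so A -> E violates BCNF; decompose into {A, E} and {A, G}.
{A, E} has no BCNF violation.
{A, G} has no BCNF violation.
{B, D, E, G} has no BCNF violation.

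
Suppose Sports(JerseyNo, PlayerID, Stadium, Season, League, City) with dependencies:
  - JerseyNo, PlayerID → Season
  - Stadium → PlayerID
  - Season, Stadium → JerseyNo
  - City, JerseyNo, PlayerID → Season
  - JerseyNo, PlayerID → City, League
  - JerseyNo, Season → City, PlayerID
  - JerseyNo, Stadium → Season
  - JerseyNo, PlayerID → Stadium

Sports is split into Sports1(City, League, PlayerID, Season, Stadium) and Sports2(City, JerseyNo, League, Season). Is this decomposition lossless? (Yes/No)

The shared attributes are {City, League, Season} and {City, League, Season}⁺ = {City, League, Season}.
Neither Sports1 nor Sports2 is contained in that closure, so the decomposition is lossy.

No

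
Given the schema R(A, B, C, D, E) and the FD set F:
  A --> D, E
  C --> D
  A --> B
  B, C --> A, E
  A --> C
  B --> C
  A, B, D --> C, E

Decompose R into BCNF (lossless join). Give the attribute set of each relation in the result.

{A, B, C, E}; {C, D}

Candidate keys of the original relation: {A}, {B}.
Within {A, B, C, D, E}: {C}⁺ ∩ {A, B, C, D, E} = {C, D}, not the whole set, so C --> D violates BCNF; decompose into {C, D} and {A, B, C, E}.
{C, D}: every determinant is a superkey — BCNF.
{A, B, C, E}: every determinant is a superkey — BCNF.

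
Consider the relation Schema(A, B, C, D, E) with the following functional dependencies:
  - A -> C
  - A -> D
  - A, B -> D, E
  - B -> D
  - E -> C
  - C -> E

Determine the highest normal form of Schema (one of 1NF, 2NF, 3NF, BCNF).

1NF

Candidate key: {A, B}. Prime attributes: {A, B}.
A -> C: {A}⁺ = {A, C, D, E}, which is not all of the attributes, so the left side is not a superkey — BCNF is violated.
Because {C} is non-prime and the left side of A -> C is not a superkey, the relation is not in 3NF.
Since {A} ⊂ {A, B} and {A}⁺ ⊇ {C, D, E} with {C, D, E} non-prime, there is a partial dependency; 2NF fails.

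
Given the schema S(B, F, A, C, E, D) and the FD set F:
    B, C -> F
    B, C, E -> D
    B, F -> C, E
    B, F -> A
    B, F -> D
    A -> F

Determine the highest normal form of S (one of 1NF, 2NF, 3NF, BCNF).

3NF

Candidate keys: {A, B}, {B, C}, {B, F}. Prime attributes: {A, B, C, F}.
A -> F breaks BCNF: {A}⁺ = {A, F}, so {A} is not a superkey.
Since {F} ⊆ prime attributes and every other non-superkey FD also has a prime right side, the schema is in 3NF.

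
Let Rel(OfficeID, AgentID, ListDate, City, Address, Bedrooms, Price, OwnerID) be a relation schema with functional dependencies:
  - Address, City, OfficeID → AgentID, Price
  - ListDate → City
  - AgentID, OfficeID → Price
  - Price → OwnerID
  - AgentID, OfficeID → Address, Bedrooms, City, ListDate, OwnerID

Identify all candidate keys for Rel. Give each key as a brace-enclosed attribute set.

{Address, City, OfficeID}, {Address, ListDate, OfficeID}, {AgentID, OfficeID}

Attributes never on any right-hand side: {OfficeID} — every candidate key must contain it.
{AgentID, OfficeID}⁺ = {Address, AgentID, Bedrooms, City, ListDate, OfficeID, OwnerID, Price} — all of the relation — so {AgentID, OfficeID} is a candidate key.
{Address, City, OfficeID}⁺ = {Address, AgentID, Bedrooms, City, ListDate, OfficeID, OwnerID, Price} — all of the relation — so {Address, City, OfficeID} is a candidate key.
{Address, ListDate, OfficeID}⁺ = {Address, AgentID, Bedrooms, City, ListDate, OfficeID, OwnerID, Price} — all of the relation — so {Address, ListDate, OfficeID} is a candidate key.
No proper subset of any of these is a key, and no other minimal superkey exists.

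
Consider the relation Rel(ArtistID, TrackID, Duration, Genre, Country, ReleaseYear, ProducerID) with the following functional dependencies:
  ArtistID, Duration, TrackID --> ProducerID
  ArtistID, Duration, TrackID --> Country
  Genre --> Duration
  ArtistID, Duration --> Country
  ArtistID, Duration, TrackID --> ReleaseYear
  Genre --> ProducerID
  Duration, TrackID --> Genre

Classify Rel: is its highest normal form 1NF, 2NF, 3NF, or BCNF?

Candidate keys: {ArtistID, Duration, TrackID}, {ArtistID, Genre, TrackID}. Prime attributes: {ArtistID, Duration, Genre, TrackID}.
For Genre --> Duration we have {Genre}⁺ = {Duration, Genre, ProducerID}; {Genre} is not a superkey, so BCNF fails.
Because {Country} is non-prime and the left side of ArtistID, Duration --> Country is not a superkey, the relation is not in 3NF.
Since {ArtistID, Duration} ⊂ {ArtistID, Duration, TrackID} and {ArtistID, Duration}⁺ ⊇ {Country} with {Country} non-prime, there is a partial dependency; 2NF fails.

1NF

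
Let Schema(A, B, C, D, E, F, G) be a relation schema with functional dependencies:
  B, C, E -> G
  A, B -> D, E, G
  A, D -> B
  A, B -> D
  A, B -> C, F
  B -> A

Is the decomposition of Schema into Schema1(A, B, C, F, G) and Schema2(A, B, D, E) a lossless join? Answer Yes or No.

The shared attributes are {A, B} and {A, B}⁺ = {A, B, C, D, E, F, G}.
This includes all of Schema1, so the common attributes are a superkey of Schema1 — the join is lossless.

Yes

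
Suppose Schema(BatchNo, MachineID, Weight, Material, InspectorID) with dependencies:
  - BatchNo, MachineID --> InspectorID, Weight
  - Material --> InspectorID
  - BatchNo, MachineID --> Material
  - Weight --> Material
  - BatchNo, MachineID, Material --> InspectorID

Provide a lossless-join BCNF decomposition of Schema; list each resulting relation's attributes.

{BatchNo, MachineID, Weight}; {InspectorID, Material}; {Material, Weight}

Candidate key of the original relation: {BatchNo, MachineID}.
{BatchNo, InspectorID, MachineID, Material, Weight}: {Material} determines {InspectorID, Material} here but is not a superkey — split on Material --> InspectorID, giving {InspectorID, Material} and {BatchNo, MachineID, Material, Weight}.
{InspectorID, Material} is in BCNF.
{BatchNo, MachineID, Material, Weight}: {Weight} determines {Material, Weight} here but is not a superkey — split on Weight --> Material, giving {Material, Weight} and {BatchNo, MachineID, Weight}.
{Material, Weight} is in BCNF.
{BatchNo, MachineID, Weight} is in BCNF.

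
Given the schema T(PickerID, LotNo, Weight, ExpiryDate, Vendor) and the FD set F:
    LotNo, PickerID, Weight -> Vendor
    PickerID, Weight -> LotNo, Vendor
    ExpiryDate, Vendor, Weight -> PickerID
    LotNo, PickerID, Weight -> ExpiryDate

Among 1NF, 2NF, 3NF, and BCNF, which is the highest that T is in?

Candidate keys: {ExpiryDate, Vendor, Weight}, {PickerID, Weight}. Prime attributes: {ExpiryDate, PickerID, Vendor, Weight}.
Every FD has a superkey on the left, so the relation is in BCNF.

BCNF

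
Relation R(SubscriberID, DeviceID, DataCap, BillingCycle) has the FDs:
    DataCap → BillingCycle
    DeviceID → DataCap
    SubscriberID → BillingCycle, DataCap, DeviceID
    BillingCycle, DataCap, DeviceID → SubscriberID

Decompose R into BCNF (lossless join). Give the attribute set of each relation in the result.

Candidate keys of the original relation: {DeviceID}, {SubscriberID}.
Within {BillingCycle, DataCap, DeviceID, SubscriberID}: {DataCap}⁺ ∩ {BillingCycle, DataCap, DeviceID, SubscriberID} = {BillingCycle, DataCap}, not the whole set, so DataCap → BillingCycle violates BCNF; decompose into {BillingCycle, DataCap} and {DataCap, DeviceID, SubscriberID}.
{BillingCycle, DataCap} has no BCNF violation.
{DataCap, DeviceID, SubscriberID} has no BCNF violation.

{BillingCycle, DataCap}; {DataCap, DeviceID, SubscriberID}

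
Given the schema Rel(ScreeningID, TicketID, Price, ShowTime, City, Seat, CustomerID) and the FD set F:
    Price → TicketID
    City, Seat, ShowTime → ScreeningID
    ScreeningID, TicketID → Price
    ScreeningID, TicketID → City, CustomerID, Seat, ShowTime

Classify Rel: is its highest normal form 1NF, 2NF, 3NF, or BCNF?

3NF

Candidate keys: {City, Price, Seat, ShowTime}, {City, Seat, ShowTime, TicketID}, {Price, ScreeningID}, {ScreeningID, TicketID}. Prime attributes: {City, Price, ScreeningID, Seat, ShowTime, TicketID}.
For Price → TicketID we have {Price}⁺ = {Price, TicketID}; {Price} is not a superkey, so BCNF fails.
Since {TicketID} ⊆ prime attributes and every other non-superkey FD also has a prime right side, the schema is in 3NF.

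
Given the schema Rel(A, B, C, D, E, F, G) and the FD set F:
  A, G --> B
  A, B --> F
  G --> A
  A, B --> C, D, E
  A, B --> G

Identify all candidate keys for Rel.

Closure of {G} is {A, B, C, D, E, F, G}, the whole schema; {G} is a candidate key.
Closure of {A, B} is {A, B, C, D, E, F, G}, the whole schema; {A, B} is a candidate key.
These are minimal and exhaustive — every other superkey contains one of them.

{A, B}, {G}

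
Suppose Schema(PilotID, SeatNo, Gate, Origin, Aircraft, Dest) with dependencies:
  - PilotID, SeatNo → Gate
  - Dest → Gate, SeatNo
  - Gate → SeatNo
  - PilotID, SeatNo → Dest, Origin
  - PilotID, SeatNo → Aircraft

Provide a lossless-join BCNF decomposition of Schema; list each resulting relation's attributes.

Candidate keys of the original relation: {Dest, PilotID}, {Gate, PilotID}, {PilotID, SeatNo}.
In {Aircraft, Dest, Gate, Origin, PilotID, SeatNo}, {Dest} is not a superkey ({Dest}⁺ restricted to this set is {Dest, Gate, SeatNo}), so split on Dest → Gate, SeatNo into {Dest, Gate, SeatNo} and {Aircraft, Dest, Origin, PilotID}.
In {Dest, Gate, SeatNo}, {Gate} is not a superkey ({Gate}⁺ restricted to this set is {Gate, SeatNo}), so split on Gate → SeatNo into {Gate, SeatNo} and {Dest, Gate}.
{Gate, SeatNo}: every determinant is a superkey — BCNF.
{Dest, Gate}: every determinant is a superkey — BCNF.
{Aircraft, Dest, Origin, PilotID}: every determinant is a superkey — BCNF.

{Aircraft, Dest, Origin, PilotID}; {Dest, Gate}; {Gate, SeatNo}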